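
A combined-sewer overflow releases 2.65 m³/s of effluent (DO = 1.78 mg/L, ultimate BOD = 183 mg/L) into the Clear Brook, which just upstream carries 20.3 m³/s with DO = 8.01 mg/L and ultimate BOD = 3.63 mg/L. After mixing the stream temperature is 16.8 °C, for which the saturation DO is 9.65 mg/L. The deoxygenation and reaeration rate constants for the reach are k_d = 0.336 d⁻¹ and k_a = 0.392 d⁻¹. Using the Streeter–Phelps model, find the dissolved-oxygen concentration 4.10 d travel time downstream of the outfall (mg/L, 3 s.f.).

Mixed DO = (20.3×8.01 + 2.65×1.78)/(20.3+2.65) = 167.3/22.95 = 7.291 mg/L.
Mixed L₀ = (20.3×3.63 + 2.65×183)/(22.95) = 558.6/22.95 = 24.34 mg/L.
Initial deficit D₀ = C_s − DO₀ = 9.65 − 7.291 = 2.359 mg/L.
D(4.10) = [0.336×24.34/(0.392−0.336)](e^(−0.336×4.10) − e^(−0.392×4.10)) + 2.359 e^(−0.392×4.10)
= 146.0 × (0.2522 − 0.2004) + 2.359 × 0.2004 = 8.029 mg/L.
DO = 9.65 − 8.029 = 1.621 mg/L.

DO ≈ 1.62 mg/L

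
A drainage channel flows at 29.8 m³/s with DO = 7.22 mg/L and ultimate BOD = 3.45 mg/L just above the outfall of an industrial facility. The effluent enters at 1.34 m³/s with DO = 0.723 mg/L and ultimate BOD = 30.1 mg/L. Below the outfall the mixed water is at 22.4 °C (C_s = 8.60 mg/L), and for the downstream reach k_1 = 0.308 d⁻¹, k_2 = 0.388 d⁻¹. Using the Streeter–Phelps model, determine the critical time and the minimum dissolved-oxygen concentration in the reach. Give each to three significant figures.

t_c ≈ 1.66 d; minimum DO ≈ 6.41 mg/L

Mixed DO = (29.8×7.22 + 1.34×0.723)/(29.8+1.34) = 216.1/31.14 = 6.940 mg/L.
Mixed L₀ = (29.8×3.45 + 1.34×30.1)/(31.14) = 143.1/31.14 = 4.597 mg/L.
Initial deficit D₀ = C_s − DO₀ = 8.60 − 6.940 = 1.660 mg/L.
t_c = (1/0.08000) ln[(0.388/0.308)(1 − 1.660×0.08000/(0.308×4.597))] = 12.50 × ln(1.142) = 1.655 d.
D_c = (0.308/0.388) × 4.597 × e^(−0.308×1.655) = 0.7938 × 4.597 × 0.6006 = 2.191 mg/L.
Minimum DO = 8.60 − 2.191 = 6.409 mg/L.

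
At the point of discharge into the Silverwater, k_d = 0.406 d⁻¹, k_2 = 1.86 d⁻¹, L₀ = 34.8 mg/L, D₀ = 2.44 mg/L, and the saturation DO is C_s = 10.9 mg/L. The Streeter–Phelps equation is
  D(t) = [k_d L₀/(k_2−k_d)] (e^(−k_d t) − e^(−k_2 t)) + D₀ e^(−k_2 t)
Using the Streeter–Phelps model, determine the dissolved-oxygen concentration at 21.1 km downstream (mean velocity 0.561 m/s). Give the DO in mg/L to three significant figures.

DO ≈ 6.00 mg/L

Travel time t = x/v = 21.1 km / (0.561 m/s) = 21100 m / 0.561 m/s = 37610 s = 0.4353 d.
k_d L₀/(k_2−k_d) = 0.406×34.8/(1.86−0.406) = 14.13/1.454 = 9.717 mg/L.
e^(−k_d t) = e^(−0.406×0.4353) = 0.8380; e^(−k_2 t) = e^(−1.86×0.4353) = 0.4450.
D = 9.717 × (0.8380 − 0.4450) + 2.44 × 0.4450 = 3.819 + 1.086 = 4.905 mg/L.
DO = C_s − D = 10.9 − 4.905 = 5.995 mg/L.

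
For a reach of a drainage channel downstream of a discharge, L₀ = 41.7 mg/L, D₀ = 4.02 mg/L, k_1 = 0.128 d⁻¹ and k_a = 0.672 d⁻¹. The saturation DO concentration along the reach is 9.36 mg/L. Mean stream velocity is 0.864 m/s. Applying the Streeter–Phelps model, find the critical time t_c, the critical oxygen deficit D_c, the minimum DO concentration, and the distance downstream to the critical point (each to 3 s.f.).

With k_a/k_1 = 5.250 and 1 − D₀(k_a−k_1)/(k_1 L₀) = 0.5903,
t_c = ln(5.250 × 0.5903) / (0.672 − 0.128) = ln(3.099) / 0.5440 = 1.131/0.5440 = 2.079 d.
L(t_c) = L₀ e^(−k_1 t_c) = 41.7 × 0.7663 = 31.96 mg/L, and at the critical point k_a D_c = k_1 L, so D_c = (0.128/0.672) × 31.96 = 6.087 mg/L.
Minimum DO = C_s − D_c = 9.36 − 6.087 = 3.273 mg/L.
x_c = v t_c = 0.864 m/s × 2.079 d × 86400 s/d = 155200 m ≈ 155 km.

t_c ≈ 2.08 d; D_c ≈ 6.09 mg/L; min DO ≈ 3.27 mg/L; x_c ≈ 155 km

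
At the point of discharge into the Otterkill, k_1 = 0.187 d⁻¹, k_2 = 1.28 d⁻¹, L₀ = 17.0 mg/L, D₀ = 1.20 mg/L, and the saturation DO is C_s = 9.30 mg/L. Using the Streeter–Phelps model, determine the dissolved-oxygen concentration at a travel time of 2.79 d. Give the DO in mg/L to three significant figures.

DO ≈ 7.62 mg/L

k_1 L₀/(k_2−k_1) = 0.187×17.0/(1.28−0.187) = 3.179/1.093 = 2.909 mg/L.
e^(−k_1 t) = e^(−0.187×2.790) = 0.5935; e^(−k_2 t) = e^(−1.28×2.790) = 0.02812.
D = 2.909 × (0.5935 − 0.02812) + 1.20 × 0.02812 = 1.644 + 0.03375 = 1.678 mg/L.
DO = C_s − D = 9.30 − 1.678 = 7.622 mg/L.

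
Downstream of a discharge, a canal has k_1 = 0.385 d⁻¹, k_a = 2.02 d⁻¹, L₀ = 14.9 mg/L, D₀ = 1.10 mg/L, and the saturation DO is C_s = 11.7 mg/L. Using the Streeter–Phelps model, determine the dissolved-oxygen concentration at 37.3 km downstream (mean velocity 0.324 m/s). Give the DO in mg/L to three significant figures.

Travel time t = x/v = 37.3 km / (0.324 m/s) = 37300 m / 0.324 m/s = 115100 s = 1.332 d.
k_1 L₀/(k_a−k_1) = 0.385×14.9/(2.02−0.385) = 5.737/1.635 = 3.509 mg/L.
e^(−k_1 t) = e^(−0.385×1.332) = 0.5987; e^(−k_a t) = e^(−2.02×1.332) = 0.06778.
D = 3.509 × (0.5987 − 0.06778) + 1.10 × 0.06778 = 1.863 + 0.07455 = 1.937 mg/L.
DO = C_s − D = 11.7 − 1.937 = 9.763 mg/L.

DO ≈ 9.76 mg/L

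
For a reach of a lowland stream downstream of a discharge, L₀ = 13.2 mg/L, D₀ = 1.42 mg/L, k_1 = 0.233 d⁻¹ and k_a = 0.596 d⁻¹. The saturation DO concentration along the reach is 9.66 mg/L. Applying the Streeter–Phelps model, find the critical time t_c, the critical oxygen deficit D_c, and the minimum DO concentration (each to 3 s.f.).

With k_a/k_1 = 2.558 and 1 − D₀(k_a−k_1)/(k_1 L₀) = 0.8324,
t_c = ln(2.558 × 0.8324) / (0.596 − 0.233) = ln(2.129) / 0.3630 = 0.7558/0.3630 = 2.082 d.
L(t_c) = L₀ e^(−k_1 t_c) = 13.2 × 0.6156 = 8.126 mg/L, and at the critical point k_a D_c = k_1 L, so D_c = (0.233/0.596) × 8.126 = 3.177 mg/L.
Minimum DO = C_s − D_c = 9.66 − 3.177 = 6.483 mg/L.

t_c ≈ 2.08 d; D_c ≈ 3.18 mg/L; min DO ≈ 6.48 mg/L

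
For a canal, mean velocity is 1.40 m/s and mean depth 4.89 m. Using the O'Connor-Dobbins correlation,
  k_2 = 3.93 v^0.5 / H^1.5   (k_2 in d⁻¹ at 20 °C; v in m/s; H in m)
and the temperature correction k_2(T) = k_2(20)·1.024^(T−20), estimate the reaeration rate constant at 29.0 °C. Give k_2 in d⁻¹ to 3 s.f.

k_2 ≈ 0.532 d⁻¹

k_2(20) = 3.93 × 1.40^0.5 / 4.89^1.5 = 3.93 × 1.183 / 10.81 = 0.4300 d⁻¹.
k_2(29.0) = 0.4300 × 1.024^(29.0−20) = 0.4300 × 1.238 = 0.5323 d⁻¹.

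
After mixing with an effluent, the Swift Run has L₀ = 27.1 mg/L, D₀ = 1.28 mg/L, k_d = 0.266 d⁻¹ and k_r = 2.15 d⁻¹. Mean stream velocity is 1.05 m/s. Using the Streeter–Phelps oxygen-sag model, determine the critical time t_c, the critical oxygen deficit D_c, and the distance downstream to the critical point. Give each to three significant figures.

At the critical point dD/dt = 0, so k_d L₀ e^(−k_d t) = k_r D. Substituting D(t) from the Streeter–Phelps equation and solving for t gives
t_c = ln[(k_r/k_d)(1 − D₀(k_r−k_d)/(k_d L₀))] / (k_r−k_d).
Here k_r−k_d = 1.884 d⁻¹ and 1 − D₀(k_r−k_d)/(k_d L₀) = 1 − 1.28×1.884/(0.266×27.1) = 0.6655, so
t_c = ln(8.083 × 0.6655) / 1.884 = 1.682 / 1.884 = 0.8930 d.
L(t_c) = L₀ e^(−k_d t_c) = 27.1 × 0.7886 = 21.37 mg/L, and at the critical point k_r D_c = k_d L, so D_c = (0.266/2.15) × 21.37 = 2.644 mg/L.
x_c = v t_c = 1.05 m/s × 0.8930 d × 86400 s/d = 81020 m ≈ 81.0 km.

t_c ≈ 0.893 d; D_c ≈ 2.64 mg/L; x_c ≈ 81.0 km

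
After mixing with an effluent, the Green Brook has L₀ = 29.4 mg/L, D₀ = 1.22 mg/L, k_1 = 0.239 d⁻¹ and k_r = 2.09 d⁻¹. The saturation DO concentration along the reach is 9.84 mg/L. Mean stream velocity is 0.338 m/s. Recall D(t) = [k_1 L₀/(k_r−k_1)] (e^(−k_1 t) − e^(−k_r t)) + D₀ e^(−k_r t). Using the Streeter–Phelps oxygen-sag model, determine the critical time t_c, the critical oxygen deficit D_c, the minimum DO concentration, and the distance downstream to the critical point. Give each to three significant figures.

At the critical point dD/dt = 0, so k_1 L₀ e^(−k_1 t) = k_r D. Substituting D(t) from the Streeter–Phelps equation and solving for t gives
t_c = ln[(k_r/k_1)(1 − D₀(k_r−k_1)/(k_1 L₀))] / (k_r−k_1).
Here k_r−k_1 = 1.851 d⁻¹ and 1 − D₀(k_r−k_1)/(k_1 L₀) = 1 − 1.22×1.851/(0.239×29.4) = 0.6786, so
t_c = ln(8.745 × 0.6786) / 1.851 = 1.781 / 1.851 = 0.9621 d.
D_c = (k_1/k_r) L₀ e^(−k_1 t_c) = (0.239/2.09) × 29.4 × e^(−0.239×0.9621) = 0.1144 × 29.4 × 0.7946 = 2.671 mg/L.
Minimum DO = C_s − D_c = 9.84 − 2.671 = 7.169 mg/L.
x_c = v t_c = 0.338 m/s × 0.9621 d × 86400 s/d = 28100 m ≈ 28.1 km.

t_c ≈ 0.962 d; D_c ≈ 2.67 mg/L; min DO ≈ 7.17 mg/L; x_c ≈ 28.1 km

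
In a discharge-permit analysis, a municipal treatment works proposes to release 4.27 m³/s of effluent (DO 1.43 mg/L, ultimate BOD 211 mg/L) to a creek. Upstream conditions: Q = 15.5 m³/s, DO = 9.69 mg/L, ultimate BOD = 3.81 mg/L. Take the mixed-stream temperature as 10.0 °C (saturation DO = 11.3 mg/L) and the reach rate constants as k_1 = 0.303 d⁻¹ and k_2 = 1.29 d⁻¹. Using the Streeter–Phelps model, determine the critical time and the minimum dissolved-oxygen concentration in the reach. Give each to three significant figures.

Mixed DO = (15.5×9.69 + 4.27×1.43)/(15.5+4.27) = 156.3/19.77 = 7.906 mg/L.
Mixed L₀ = (15.5×3.81 + 4.27×211)/(19.77) = 960.0/19.77 = 48.56 mg/L.
Initial deficit D₀ = C_s − DO₀ = 11.3 − 7.906 = 3.394 mg/L.
t_c = (1/0.9870) ln[(1.29/0.303)(1 − 3.394×0.9870/(0.303×48.56))] = 1.013 × ln(3.288) = 1.206 d.
D_c = (0.303/1.29) × 48.56 × e^(−0.303×1.206) = 0.2349 × 48.56 × 0.6939 = 7.915 mg/L.
Minimum DO = 11.3 − 7.915 = 3.385 mg/L.

t_c ≈ 1.21 d; minimum DO ≈ 3.39 mg/L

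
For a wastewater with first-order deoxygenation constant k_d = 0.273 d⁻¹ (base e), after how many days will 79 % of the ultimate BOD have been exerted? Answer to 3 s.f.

t ≈ 5.72 d

y/L₀ = 1 − e^(−k_d t) = 0.79 ⇒ e^(−k_d t) = 0.210
t = −ln(0.210) / 0.273 = 1.561 / 0.273 = 5.717 d.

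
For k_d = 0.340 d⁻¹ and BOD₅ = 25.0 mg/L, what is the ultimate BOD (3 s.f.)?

BOD₅ = L₀(1 − e^(−5k_d)) ⇒ L₀ = BOD₅ / (1 − e^(−5×0.340))
= 25.0 / (1 − 0.1827) = 25.0 / 0.8173 = 30.59 mg/L.

L₀ ≈ 30.6 mg/L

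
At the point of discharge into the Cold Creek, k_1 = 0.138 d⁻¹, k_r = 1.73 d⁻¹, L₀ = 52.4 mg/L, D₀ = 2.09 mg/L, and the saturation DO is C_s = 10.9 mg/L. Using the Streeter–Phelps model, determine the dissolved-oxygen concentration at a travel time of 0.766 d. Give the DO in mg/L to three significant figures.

DO ≈ 7.47 mg/L

k_1 L₀/(k_r−k_1) = 0.138×52.4/(1.73−0.138) = 7.231/1.592 = 4.542 mg/L.
e^(−k_1 t) = e^(−0.138×0.7660) = 0.8997; e^(−k_r t) = e^(−1.73×0.7660) = 0.2658.
D = 4.542 × (0.8997 − 0.2658) + 2.09 × 0.2658 = 2.879 + 0.5554 = 3.435 mg/L.
DO = C_s − D = 10.9 − 3.435 = 7.465 mg/L.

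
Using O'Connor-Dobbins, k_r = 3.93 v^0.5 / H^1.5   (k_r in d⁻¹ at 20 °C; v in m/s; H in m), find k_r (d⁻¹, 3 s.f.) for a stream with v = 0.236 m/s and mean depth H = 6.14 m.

k_r = 3.93 × 0.236^0.5 / 6.14^1.5 = 3.93 × 0.4858 / 15.21 = 0.1255 d⁻¹.

k_r ≈ 0.125 d⁻¹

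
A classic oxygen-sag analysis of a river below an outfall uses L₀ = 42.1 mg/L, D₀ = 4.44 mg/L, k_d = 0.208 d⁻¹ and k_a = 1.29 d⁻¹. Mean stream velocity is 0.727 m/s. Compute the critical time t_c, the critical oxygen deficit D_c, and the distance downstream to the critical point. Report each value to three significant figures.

t_c ≈ 0.951 d; D_c ≈ 5.57 mg/L; x_c ≈ 59.8 km

With k_a/k_d = 6.202 and 1 − D₀(k_a−k_d)/(k_d L₀) = 0.4514,
t_c = ln(6.202 × 0.4514) / (1.29 − 0.208) = ln(2.799) / 1.082 = 1.029/1.082 = 0.9514 d.
D_c = (k_d/k_a) L₀ e^(−k_d t_c) = (0.208/1.29) × 42.1 × e^(−0.208×0.9514) = 0.1612 × 42.1 × 0.8205 = 5.569 mg/L.
x_c = v t_c = 0.727 m/s × 0.9514 d × 86400 s/d = 59760 m ≈ 59.8 km.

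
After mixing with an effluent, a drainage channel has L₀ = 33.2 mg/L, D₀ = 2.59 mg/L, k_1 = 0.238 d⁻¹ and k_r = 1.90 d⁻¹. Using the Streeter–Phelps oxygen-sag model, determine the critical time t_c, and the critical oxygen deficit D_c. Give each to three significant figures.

t_c = [1/(k_r−k_1)] ln[(k_r/k_1)(1 − D₀(k_r−k_1)/(k_1 L₀))]
= [1/(1.90−0.238)] ln[(1.90/0.238)(1 − 2.59×1.662/(0.238×33.2))]
= (1/1.662) ln[7.983 × 0.4552] = 0.6017 × ln(3.634) = 0.6017 × 1.290 = 0.7764 d.
D_c = (k_1/k_r) L₀ e^(−k_1 t_c) = (0.238/1.90) × 33.2 × e^(−0.238×0.7764) = 0.1253 × 33.2 × 0.8313 = 3.457 mg/L.

t_c ≈ 0.776 d; D_c ≈ 3.46 mg/L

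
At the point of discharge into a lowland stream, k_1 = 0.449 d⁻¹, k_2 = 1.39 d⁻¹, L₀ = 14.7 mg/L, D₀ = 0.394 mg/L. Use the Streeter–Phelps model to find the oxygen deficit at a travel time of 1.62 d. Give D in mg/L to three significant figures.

k_1 L₀/(k_2−k_1) = 0.449×14.7/(1.39−0.449) = 6.600/0.9410 = 7.014 mg/L.
e^(−k_1 t) = e^(−0.449×1.620) = 0.4832; e^(−k_2 t) = e^(−1.39×1.620) = 0.1052.
D = 7.014 × (0.4832 − 0.1052) + 0.394 × 0.1052 = 2.651 + 0.04145 = 2.693 mg/L.

D ≈ 2.69 mg/L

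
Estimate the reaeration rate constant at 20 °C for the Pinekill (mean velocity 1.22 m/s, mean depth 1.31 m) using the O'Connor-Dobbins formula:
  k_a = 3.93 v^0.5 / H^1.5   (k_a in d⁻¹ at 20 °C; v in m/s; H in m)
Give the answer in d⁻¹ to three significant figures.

k_a = 3.93 × 1.22^0.5 / 1.31^1.5 = 3.93 × 1.105 / 1.499 = 2.895 d⁻¹.

k_a ≈ 2.90 d⁻¹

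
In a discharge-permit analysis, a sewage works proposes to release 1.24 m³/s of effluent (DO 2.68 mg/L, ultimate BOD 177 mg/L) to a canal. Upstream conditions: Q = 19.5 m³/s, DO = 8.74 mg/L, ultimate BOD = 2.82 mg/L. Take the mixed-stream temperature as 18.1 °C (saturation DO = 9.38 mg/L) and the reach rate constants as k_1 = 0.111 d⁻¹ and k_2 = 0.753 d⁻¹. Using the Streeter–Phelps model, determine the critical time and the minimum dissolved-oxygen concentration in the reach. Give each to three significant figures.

t_c ≈ 2.08 d; minimum DO ≈ 7.83 mg/L

Mixed DO = (19.5×8.74 + 1.24×2.68)/(19.5+1.24) = 173.8/20.74 = 8.378 mg/L.
Mixed L₀ = (19.5×2.82 + 1.24×177)/(20.74) = 274.5/20.74 = 13.23 mg/L.
Initial deficit D₀ = C_s − DO₀ = 9.38 − 8.378 = 1.002 mg/L.
t_c = (1/0.6420) ln[(0.753/0.111)(1 − 1.002×0.6420/(0.111×13.23))] = 1.558 × ln(3.812) = 2.084 d.
D_c = (0.111/0.753) × 13.23 × e^(−0.111×2.084) = 0.1474 × 13.23 × 0.7934 = 1.548 mg/L.
Minimum DO = 9.38 − 1.548 = 7.832 mg/L.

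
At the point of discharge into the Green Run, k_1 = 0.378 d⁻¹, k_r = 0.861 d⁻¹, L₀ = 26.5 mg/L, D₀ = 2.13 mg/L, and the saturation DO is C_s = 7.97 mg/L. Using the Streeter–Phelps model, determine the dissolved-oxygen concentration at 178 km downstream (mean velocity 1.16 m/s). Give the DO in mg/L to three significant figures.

Travel time t = x/v = 178 km / (1.16 m/s) = 178000 m / 1.16 m/s = 153400 s = 1.776 d.
k_1 L₀/(k_r−k_1) = 0.378×26.5/(0.861−0.378) = 10.02/0.4830 = 20.74 mg/L.
e^(−k_1 t) = e^(−0.378×1.776) = 0.5110; e^(−k_r t) = e^(−0.861×1.776) = 0.2167.
D = 20.74 × (0.5110 − 0.2167) + 2.13 × 0.2167 = 6.104 + 0.4616 = 6.565 mg/L.
DO = C_s − D = 7.97 − 6.565 = 1.405 mg/L.

DO ≈ 1.40 mg/L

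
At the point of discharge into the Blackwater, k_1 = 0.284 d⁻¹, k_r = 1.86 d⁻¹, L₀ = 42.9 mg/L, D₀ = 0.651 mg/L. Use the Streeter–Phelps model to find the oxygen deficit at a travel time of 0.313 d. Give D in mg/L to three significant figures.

k_1 L₀/(k_r−k_1) = 0.284×42.9/(1.86−0.284) = 12.18/1.576 = 7.731 mg/L.
e^(−k_1 t) = e^(−0.284×0.3130) = 0.9149; e^(−k_r t) = e^(−1.86×0.3130) = 0.5587.
D = 7.731 × (0.9149 − 0.5587) + 0.651 × 0.5587 = 2.754 + 0.3637 = 3.118 mg/L.

D ≈ 3.12 mg/L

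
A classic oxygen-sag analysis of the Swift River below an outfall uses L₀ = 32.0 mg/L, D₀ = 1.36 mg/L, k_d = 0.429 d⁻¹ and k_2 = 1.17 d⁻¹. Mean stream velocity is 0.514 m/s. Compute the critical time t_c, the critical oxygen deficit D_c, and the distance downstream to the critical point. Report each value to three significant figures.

t_c = [1/(k_2−k_d)] ln[(k_2/k_d)(1 − D₀(k_2−k_d)/(k_d L₀))]
= [1/(1.17−0.429)] ln[(1.17/0.429)(1 − 1.36×0.7410/(0.429×32.0))]
= (1/0.7410) ln[2.727 × 0.9266] = 1.350 × ln(2.527) = 1.350 × 0.9271 = 1.251 d.
D_c = (k_d/k_2) L₀ e^(−k_d t_c) = (0.429/1.17) × 32.0 × e^(−0.429×1.251) = 0.3667 × 32.0 × 0.5847 = 6.860 mg/L.
x_c = v t_c = 0.514 m/s × 1.251 d × 86400 s/d = 55560 m ≈ 55.6 km.

t_c ≈ 1.25 d; D_c ≈ 6.86 mg/L; x_c ≈ 55.6 km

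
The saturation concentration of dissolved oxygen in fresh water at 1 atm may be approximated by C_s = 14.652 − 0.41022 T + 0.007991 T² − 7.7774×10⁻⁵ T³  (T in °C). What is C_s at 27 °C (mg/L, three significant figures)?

C_s ≈ 7.87 mg/L

C_s = 14.652 − 0.41022×27 + 0.007991×27² − 7.7774×10⁻⁵×27³ = 7.871 mg/L.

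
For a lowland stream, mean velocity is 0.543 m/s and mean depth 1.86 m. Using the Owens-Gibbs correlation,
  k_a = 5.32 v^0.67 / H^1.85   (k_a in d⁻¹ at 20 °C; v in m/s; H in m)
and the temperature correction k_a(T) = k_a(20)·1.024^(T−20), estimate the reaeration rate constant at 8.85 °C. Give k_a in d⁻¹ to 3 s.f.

k_a(20) = 5.32 × 0.543^0.67 / 1.86^1.85 = 5.32 × 0.6642 / 3.152 = 1.121 d⁻¹.
k_a(8.85) = 1.121 × 1.024^(8.85−20) = 1.121 × 0.7676 = 0.8606 d⁻¹.

k_a ≈ 0.861 d⁻¹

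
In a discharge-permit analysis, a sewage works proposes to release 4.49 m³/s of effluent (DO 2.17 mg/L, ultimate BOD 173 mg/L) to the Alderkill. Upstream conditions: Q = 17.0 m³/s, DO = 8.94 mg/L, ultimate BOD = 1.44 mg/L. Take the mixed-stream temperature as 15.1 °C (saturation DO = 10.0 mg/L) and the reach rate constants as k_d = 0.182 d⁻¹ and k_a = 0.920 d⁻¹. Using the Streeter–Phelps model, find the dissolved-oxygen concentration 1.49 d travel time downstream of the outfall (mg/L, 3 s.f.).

Mixed DO = (17.0×8.94 + 4.49×2.17)/(17.0+4.49) = 161.7/21.49 = 7.526 mg/L.
Mixed L₀ = (17.0×1.44 + 4.49×173)/(21.49) = 801.2/21.49 = 37.28 mg/L.
Initial deficit D₀ = C_s − DO₀ = 10.0 − 7.526 = 2.474 mg/L.
D(1.49) = [0.182×37.28/(0.920−0.182)](e^(−0.182×1.49) − e^(−0.920×1.49)) + 2.474 e^(−0.920×1.49)
= 9.195 × (0.7625 − 0.2539) + 2.474 × 0.2539 = 5.305 mg/L.
DO = 10.0 − 5.305 = 4.695 mg/L.

DO ≈ 4.70 mg/L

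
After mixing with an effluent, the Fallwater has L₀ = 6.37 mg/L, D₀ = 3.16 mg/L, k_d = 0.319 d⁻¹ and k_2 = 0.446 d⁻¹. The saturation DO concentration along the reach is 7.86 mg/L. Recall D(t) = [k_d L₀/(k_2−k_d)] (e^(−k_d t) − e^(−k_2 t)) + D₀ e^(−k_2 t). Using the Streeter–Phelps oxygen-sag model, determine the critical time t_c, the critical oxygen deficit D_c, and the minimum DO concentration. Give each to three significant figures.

At the critical point dD/dt = 0, so k_d L₀ e^(−k_d t) = k_2 D. Substituting D(t) from the Streeter–Phelps equation and solving for t gives
t_c = ln[(k_2/k_d)(1 − D₀(k_2−k_d)/(k_d L₀))] / (k_2−k_d).
Here k_2−k_d = 0.1270 d⁻¹ and 1 − D₀(k_2−k_d)/(k_d L₀) = 1 − 3.16×0.1270/(0.319×6.37) = 0.8025, so
t_c = ln(1.398 × 0.8025) / 0.1270 = 0.1151 / 0.1270 = 0.9064 d.
D_c = (k_d/k_2) L₀ e^(−k_d t_c) = (0.319/0.446) × 6.37 × e^(−0.319×0.9064) = 0.7152 × 6.37 × 0.7489 = 3.412 mg/L.
Minimum DO = C_s − D_c = 7.86 − 3.412 = 4.448 mg/L.

t_c ≈ 0.906 d; D_c ≈ 3.41 mg/L; min DO ≈ 4.45 mg/L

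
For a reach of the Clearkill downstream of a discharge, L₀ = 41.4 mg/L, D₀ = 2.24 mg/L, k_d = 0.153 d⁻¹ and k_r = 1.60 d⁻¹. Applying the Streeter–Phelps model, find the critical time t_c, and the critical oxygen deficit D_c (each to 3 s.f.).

t_c ≈ 1.13 d; D_c ≈ 3.33 mg/L

t_c = [1/(k_r−k_d)] ln[(k_r/k_d)(1 − D₀(k_r−k_d)/(k_d L₀))]
= [1/(1.60−0.153)] ln[(1.60/0.153)(1 − 2.24×1.447/(0.153×41.4))]
= (1/1.447) ln[10.46 × 0.4883] = 0.6911 × ln(5.106) = 0.6911 × 1.630 = 1.127 d.
D_c = (k_d/k_r) L₀ e^(−k_d t_c) = (0.153/1.60) × 41.4 × e^(−0.153×1.127) = 0.09562 × 41.4 × 0.8416 = 3.332 mg/L.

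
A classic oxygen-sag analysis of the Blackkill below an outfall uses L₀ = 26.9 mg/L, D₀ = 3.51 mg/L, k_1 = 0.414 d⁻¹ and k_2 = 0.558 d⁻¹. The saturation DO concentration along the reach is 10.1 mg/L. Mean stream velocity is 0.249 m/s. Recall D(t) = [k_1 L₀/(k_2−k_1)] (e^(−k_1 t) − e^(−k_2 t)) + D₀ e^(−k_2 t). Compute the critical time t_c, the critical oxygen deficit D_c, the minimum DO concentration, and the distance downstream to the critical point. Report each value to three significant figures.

t_c ≈ 1.75 d; D_c ≈ 9.67 mg/L; min DO ≈ 0.430 mg/L; x_c ≈ 37.7 km

t_c = [1/(k_2−k_1)] ln[(k_2/k_1)(1 − D₀(k_2−k_1)/(k_1 L₀))]
= [1/(0.558−0.414)] ln[(0.558/0.414)(1 − 3.51×0.1440/(0.414×26.9))]
= (1/0.1440) ln[1.348 × 0.9546] = 6.944 × ln(1.287) = 6.944 × 0.2520 = 1.750 d.
L(t_c) = L₀ e^(−k_1 t_c) = 26.9 × 0.4845 = 13.03 mg/L, and at the critical point k_2 D_c = k_1 L, so D_c = (0.414/0.558) × 13.03 = 9.670 mg/L.
Minimum DO = C_s − D_c = 10.1 − 9.670 = 0.4302 mg/L.
x_c = v t_c = 0.249 m/s × 1.750 d × 86400 s/d = 37660 m ≈ 37.7 km.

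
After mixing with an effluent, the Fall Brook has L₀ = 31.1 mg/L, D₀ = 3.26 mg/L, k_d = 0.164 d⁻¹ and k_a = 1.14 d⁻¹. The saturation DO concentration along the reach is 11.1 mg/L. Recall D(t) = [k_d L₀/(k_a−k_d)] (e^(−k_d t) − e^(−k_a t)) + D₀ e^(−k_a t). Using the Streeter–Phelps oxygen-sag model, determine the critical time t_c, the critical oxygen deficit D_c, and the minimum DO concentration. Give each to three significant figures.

At the critical point dD/dt = 0, so k_d L₀ e^(−k_d t) = k_a D. Substituting D(t) from the Streeter–Phelps equation and solving for t gives
t_c = ln[(k_a/k_d)(1 − D₀(k_a−k_d)/(k_d L₀))] / (k_a−k_d).
Here k_a−k_d = 0.9760 d⁻¹ and 1 − D₀(k_a−k_d)/(k_d L₀) = 1 − 3.26×0.9760/(0.164×31.1) = 0.3762, so
t_c = ln(6.951 × 0.3762) / 0.9760 = 0.9612 / 0.9760 = 0.9849 d.
D_c = (k_d/k_a) L₀ e^(−k_d t_c) = (0.164/1.14) × 31.1 × e^(−0.164×0.9849) = 0.1439 × 31.1 × 0.8509 = 3.807 mg/L.
Minimum DO = C_s − D_c = 11.1 − 3.807 = 7.293 mg/L.

t_c ≈ 0.985 d; D_c ≈ 3.81 mg/L; min DO ≈ 7.29 mg/L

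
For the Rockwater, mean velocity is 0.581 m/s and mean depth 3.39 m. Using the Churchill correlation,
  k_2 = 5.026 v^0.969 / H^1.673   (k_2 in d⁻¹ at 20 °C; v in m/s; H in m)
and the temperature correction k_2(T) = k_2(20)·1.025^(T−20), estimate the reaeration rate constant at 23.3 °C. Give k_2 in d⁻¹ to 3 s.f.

k_2(20) = 5.026 × 0.581^0.969 / 3.39^1.673 = 5.026 × 0.5909 / 7.709 = 0.3852 d⁻¹.
k_2(23.3) = 0.3852 × 1.025^(23.3−20) = 0.3852 × 1.085 = 0.4179 d⁻¹.

k_2 ≈ 0.418 d⁻¹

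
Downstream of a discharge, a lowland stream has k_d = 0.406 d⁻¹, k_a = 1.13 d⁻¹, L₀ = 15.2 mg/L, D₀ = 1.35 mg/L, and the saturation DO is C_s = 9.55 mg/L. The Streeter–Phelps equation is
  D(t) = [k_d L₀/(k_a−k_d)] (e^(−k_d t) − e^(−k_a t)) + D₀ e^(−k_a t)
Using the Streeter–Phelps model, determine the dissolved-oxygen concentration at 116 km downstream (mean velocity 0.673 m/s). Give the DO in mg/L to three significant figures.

Travel time t = x/v = 116 km / (0.673 m/s) = 116000 m / 0.673 m/s = 172400 s = 1.995 d.
k_d L₀/(k_a−k_d) = 0.406×15.2/(1.13−0.406) = 6.171/0.7240 = 8.524 mg/L.
e^(−k_d t) = e^(−0.406×1.995) = 0.4449; e^(−k_a t) = e^(−1.13×1.995) = 0.1049.
D = 8.524 × (0.4449 − 0.1049) + 1.35 × 0.1049 = 2.898 + 0.1417 = 3.039 mg/L.
DO = C_s − D = 9.55 − 3.039 = 6.511 mg/L.

DO ≈ 6.51 mg/L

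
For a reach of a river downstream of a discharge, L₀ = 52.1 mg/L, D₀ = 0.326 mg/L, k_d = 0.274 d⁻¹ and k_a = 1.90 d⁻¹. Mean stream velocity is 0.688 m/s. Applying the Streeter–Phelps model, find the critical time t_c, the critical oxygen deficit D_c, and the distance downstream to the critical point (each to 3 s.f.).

t_c ≈ 1.17 d; D_c ≈ 5.46 mg/L; x_c ≈ 69.4 km

With k_a/k_d = 6.934 and 1 − D₀(k_a−k_d)/(k_d L₀) = 0.9629,
t_c = ln(6.934 × 0.9629) / (1.90 − 0.274) = ln(6.677) / 1.626 = 1.899/1.626 = 1.168 d.
L(t_c) = L₀ e^(−k_d t_c) = 52.1 × 0.7262 = 37.83 mg/L, and at the critical point k_a D_c = k_d L, so D_c = (0.274/1.90) × 37.83 = 5.456 mg/L.
x_c = v t_c = 0.688 m/s × 1.168 d × 86400 s/d = 69410 m ≈ 69.4 km.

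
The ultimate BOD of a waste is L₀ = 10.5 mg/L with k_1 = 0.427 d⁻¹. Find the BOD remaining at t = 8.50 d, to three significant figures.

L_t = L₀ e^(−k_1 t) = 10.5 × e^(−0.427×8.50) = 10.5 × 0.02653 = 0.2786 mg/L.

L ≈ 0.279 mg/L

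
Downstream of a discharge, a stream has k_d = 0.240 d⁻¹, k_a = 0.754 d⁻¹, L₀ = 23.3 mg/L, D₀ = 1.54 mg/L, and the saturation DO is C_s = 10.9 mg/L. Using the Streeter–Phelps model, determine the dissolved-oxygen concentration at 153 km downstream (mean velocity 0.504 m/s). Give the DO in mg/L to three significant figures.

Travel time t = x/v = 153 km / (0.504 m/s) = 153000 m / 0.504 m/s = 303600 s = 3.514 d.
k_d L₀/(k_a−k_d) = 0.240×23.3/(0.754−0.240) = 5.592/0.5140 = 10.88 mg/L.
e^(−k_d t) = e^(−0.240×3.514) = 0.4303; e^(−k_a t) = e^(−0.754×3.514) = 0.07071.
D = 10.88 × (0.4303 − 0.07071) + 1.54 × 0.07071 = 3.912 + 0.1089 = 4.021 mg/L.
DO = C_s − D = 10.9 − 4.021 = 6.879 mg/L.

DO ≈ 6.88 mg/L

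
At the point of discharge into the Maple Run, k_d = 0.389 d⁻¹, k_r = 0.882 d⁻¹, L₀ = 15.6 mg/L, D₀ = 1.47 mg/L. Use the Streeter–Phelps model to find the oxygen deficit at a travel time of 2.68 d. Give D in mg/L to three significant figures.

D ≈ 3.32 mg/L

k_d L₀/(k_r−k_d) = 0.389×15.6/(0.882−0.389) = 6.068/0.4930 = 12.31 mg/L.
e^(−k_d t) = e^(−0.389×2.680) = 0.3526; e^(−k_r t) = e^(−0.882×2.680) = 0.09407.
D = 12.31 × (0.3526 − 0.09407) + 1.47 × 0.09407 = 3.182 + 0.1383 = 3.320 mg/L.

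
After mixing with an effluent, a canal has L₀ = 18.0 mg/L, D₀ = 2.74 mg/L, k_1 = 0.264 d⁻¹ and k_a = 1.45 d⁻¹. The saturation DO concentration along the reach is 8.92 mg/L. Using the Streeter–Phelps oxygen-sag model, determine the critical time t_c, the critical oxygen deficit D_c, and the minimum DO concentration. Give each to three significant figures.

At the critical point dD/dt = 0, so k_1 L₀ e^(−k_1 t) = k_a D. Substituting D(t) from the Streeter–Phelps equation and solving for t gives
t_c = ln[(k_a/k_1)(1 − D₀(k_a−k_1)/(k_1 L₀))] / (k_a−k_1).
Here k_a−k_1 = 1.186 d⁻¹ and 1 − D₀(k_a−k_1)/(k_1 L₀) = 1 − 2.74×1.186/(0.264×18.0) = 0.3162, so
t_c = ln(5.492 × 0.3162) / 1.186 = 0.5518 / 1.186 = 0.4653 d.
L(t_c) = L₀ e^(−k_1 t_c) = 18.0 × 0.8844 = 15.92 mg/L, and at the critical point k_a D_c = k_1 L, so D_c = (0.264/1.45) × 15.92 = 2.898 mg/L.
Minimum DO = C_s − D_c = 8.92 − 2.898 = 6.022 mg/L.

t_c ≈ 0.465 d; D_c ≈ 2.90 mg/L; min DO ≈ 6.02 mg/L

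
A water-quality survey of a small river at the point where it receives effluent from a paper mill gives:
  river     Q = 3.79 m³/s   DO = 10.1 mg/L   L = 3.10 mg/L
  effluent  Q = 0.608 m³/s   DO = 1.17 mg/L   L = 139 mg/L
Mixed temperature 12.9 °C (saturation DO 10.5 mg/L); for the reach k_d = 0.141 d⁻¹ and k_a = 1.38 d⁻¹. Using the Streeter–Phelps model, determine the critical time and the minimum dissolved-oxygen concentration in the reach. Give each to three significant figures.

Mixed DO = (3.79×10.1 + 0.608×1.17)/(3.79+0.608) = 38.99/4.398 = 8.865 mg/L.
Mixed L₀ = (3.79×3.10 + 0.608×139)/(4.398) = 96.26/4.398 = 21.89 mg/L.
Initial deficit D₀ = C_s − DO₀ = 10.5 − 8.865 = 1.635 mg/L.
t_c = (1/1.239) ln[(1.38/0.141)(1 − 1.635×1.239/(0.141×21.89))] = 0.8071 × ln(3.365) = 0.9793 d.
D_c = (0.141/1.38) × 21.89 × e^(−0.141×0.9793) = 0.1022 × 21.89 × 0.8710 = 1.948 mg/L.
Minimum DO = 10.5 − 1.948 = 8.552 mg/L.

t_c ≈ 0.979 d; minimum DO ≈ 8.55 mg/L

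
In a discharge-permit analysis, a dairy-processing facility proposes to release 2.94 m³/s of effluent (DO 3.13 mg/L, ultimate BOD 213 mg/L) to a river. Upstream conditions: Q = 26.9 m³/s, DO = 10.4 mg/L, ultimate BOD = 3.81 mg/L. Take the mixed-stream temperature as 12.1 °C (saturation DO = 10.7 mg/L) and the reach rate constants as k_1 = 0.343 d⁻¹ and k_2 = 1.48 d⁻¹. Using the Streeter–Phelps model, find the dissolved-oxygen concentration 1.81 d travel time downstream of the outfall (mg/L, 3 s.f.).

Mixed DO = (26.9×10.4 + 2.94×3.13)/(26.9+2.94) = 289.0/29.84 = 9.684 mg/L.
Mixed L₀ = (26.9×3.81 + 2.94×213)/(29.84) = 728.7/29.84 = 24.42 mg/L.
Initial deficit D₀ = C_s − DO₀ = 10.7 − 9.684 = 1.016 mg/L.
D(1.81) = [0.343×24.42/(1.48−0.343)](e^(−0.343×1.81) − e^(−1.48×1.81)) + 1.016 e^(−1.48×1.81)
= 7.367 × (0.5375 − 0.06865) + 1.016 × 0.06865 = 3.524 mg/L.
DO = 10.7 − 3.524 = 7.176 mg/L.

DO ≈ 7.18 mg/L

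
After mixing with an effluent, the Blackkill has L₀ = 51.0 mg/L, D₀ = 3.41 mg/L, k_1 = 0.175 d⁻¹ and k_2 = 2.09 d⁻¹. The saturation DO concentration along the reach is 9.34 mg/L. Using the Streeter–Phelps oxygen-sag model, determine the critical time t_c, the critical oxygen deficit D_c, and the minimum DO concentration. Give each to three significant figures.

t_c ≈ 0.608 d; D_c ≈ 3.84 mg/L; min DO ≈ 5.50 mg/L

At the critical point dD/dt = 0, so k_1 L₀ e^(−k_1 t) = k_2 D. Substituting D(t) from the Streeter–Phelps equation and solving for t gives
t_c = ln[(k_2/k_1)(1 − D₀(k_2−k_1)/(k_1 L₀))] / (k_2−k_1).
Here k_2−k_1 = 1.915 d⁻¹ and 1 − D₀(k_2−k_1)/(k_1 L₀) = 1 − 3.41×1.915/(0.175×51.0) = 0.2683, so
t_c = ln(11.94 × 0.2683) / 1.915 = 1.165 / 1.915 = 0.6081 d.
L(t_c) = L₀ e^(−k_1 t_c) = 51.0 × 0.8990 = 45.85 mg/L, and at the critical point k_2 D_c = k_1 L, so D_c = (0.175/2.09) × 45.85 = 3.839 mg/L.
Minimum DO = C_s − D_c = 9.34 − 3.839 = 5.501 mg/L.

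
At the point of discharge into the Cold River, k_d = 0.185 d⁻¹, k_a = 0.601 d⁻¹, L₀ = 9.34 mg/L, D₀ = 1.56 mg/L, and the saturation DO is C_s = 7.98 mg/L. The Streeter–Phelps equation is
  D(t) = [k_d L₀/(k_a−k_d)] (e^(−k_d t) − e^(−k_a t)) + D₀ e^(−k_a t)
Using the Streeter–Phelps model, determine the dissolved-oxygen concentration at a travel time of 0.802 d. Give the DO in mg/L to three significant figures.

k_d L₀/(k_a−k_d) = 0.185×9.34/(0.601−0.185) = 1.728/0.4160 = 4.154 mg/L.
e^(−k_d t) = e^(−0.185×0.8020) = 0.8621; e^(−k_a t) = e^(−0.601×0.8020) = 0.6175.
D = 4.154 × (0.8621 − 0.6175) + 1.56 × 0.6175 = 1.016 + 0.9634 = 1.979 mg/L.
DO = C_s − D = 7.98 − 1.979 = 6.001 mg/L.

DO ≈ 6.00 mg/L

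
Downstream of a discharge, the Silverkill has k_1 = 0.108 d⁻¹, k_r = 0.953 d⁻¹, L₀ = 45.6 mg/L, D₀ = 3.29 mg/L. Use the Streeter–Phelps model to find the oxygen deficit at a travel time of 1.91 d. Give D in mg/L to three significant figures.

D ≈ 4.33 mg/L

k_1 L₀/(k_r−k_1) = 0.108×45.6/(0.953−0.108) = 4.925/0.8450 = 5.828 mg/L.
e^(−k_1 t) = e^(−0.108×1.910) = 0.8136; e^(−k_r t) = e^(−0.953×1.910) = 0.1620.
D = 5.828 × (0.8136 − 0.1620) + 3.29 × 0.1620 = 3.798 + 0.5329 = 4.331 mg/L.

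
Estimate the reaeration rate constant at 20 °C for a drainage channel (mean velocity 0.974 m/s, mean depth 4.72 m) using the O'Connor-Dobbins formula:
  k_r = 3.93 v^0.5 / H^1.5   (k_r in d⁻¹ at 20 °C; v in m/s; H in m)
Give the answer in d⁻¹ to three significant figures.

k_r ≈ 0.378 d⁻¹

k_r = 3.93 × 0.974^0.5 / 4.72^1.5 = 3.93 × 0.9869 / 10.25 = 0.3782 d⁻¹.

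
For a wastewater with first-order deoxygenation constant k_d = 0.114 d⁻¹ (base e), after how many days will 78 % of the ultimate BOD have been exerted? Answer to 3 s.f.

y/L₀ = 1 − e^(−k_d t) = 0.78 ⇒ e^(−k_d t) = 0.220
t = −ln(0.220) / 0.114 = 1.514 / 0.114 = 13.28 d.

t ≈ 13.3 d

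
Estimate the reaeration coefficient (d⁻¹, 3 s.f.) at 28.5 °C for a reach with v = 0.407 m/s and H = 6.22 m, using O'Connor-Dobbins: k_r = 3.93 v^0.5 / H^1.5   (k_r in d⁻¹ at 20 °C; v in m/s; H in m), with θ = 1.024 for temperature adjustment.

k_r(20) = 3.93 × 0.407^0.5 / 6.22^1.5 = 3.93 × 0.6380 / 15.51 = 0.1616 d⁻¹.
k_r(28.5) = 0.1616 × 1.024^(28.5−20) = 0.1616 × 1.223 = 0.1977 d⁻¹.

k_r ≈ 0.198 d⁻¹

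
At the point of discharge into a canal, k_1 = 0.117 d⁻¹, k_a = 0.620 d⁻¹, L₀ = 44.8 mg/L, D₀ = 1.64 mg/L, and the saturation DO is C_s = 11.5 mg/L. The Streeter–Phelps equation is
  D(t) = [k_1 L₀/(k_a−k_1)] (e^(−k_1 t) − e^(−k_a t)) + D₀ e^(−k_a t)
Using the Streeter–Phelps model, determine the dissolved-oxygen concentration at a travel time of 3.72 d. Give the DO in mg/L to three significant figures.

k_1 L₀/(k_a−k_1) = 0.117×44.8/(0.620−0.117) = 5.242/0.5030 = 10.42 mg/L.
e^(−k_1 t) = e^(−0.117×3.720) = 0.6471; e^(−k_a t) = e^(−0.620×3.720) = 0.09962.
D = 10.42 × (0.6471 − 0.09962) + 1.64 × 0.09962 = 5.705 + 0.1634 = 5.869 mg/L.
DO = C_s − D = 11.5 − 5.869 = 5.631 mg/L.

DO ≈ 5.63 mg/L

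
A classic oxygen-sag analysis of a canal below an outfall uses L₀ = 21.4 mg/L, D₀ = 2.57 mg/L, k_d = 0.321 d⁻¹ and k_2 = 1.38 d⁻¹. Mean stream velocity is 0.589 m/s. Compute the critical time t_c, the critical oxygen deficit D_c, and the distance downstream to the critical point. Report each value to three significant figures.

t_c = [1/(k_2−k_d)] ln[(k_2/k_d)(1 − D₀(k_2−k_d)/(k_d L₀))]
= [1/(1.38−0.321)] ln[(1.38/0.321)(1 − 2.57×1.059/(0.321×21.4))]
= (1/1.059) ln[4.299 × 0.6038] = 0.9443 × ln(2.596) = 0.9443 × 0.9539 = 0.9007 d.
D_c = (k_d/k_2) L₀ e^(−k_d t_c) = (0.321/1.38) × 21.4 × e^(−0.321×0.9007) = 0.2326 × 21.4 × 0.7489 = 3.728 mg/L.
x_c = v t_c = 0.589 m/s × 0.9007 d × 86400 s/d = 45840 m ≈ 45.8 km.

t_c ≈ 0.901 d; D_c ≈ 3.73 mg/L; x_c ≈ 45.8 km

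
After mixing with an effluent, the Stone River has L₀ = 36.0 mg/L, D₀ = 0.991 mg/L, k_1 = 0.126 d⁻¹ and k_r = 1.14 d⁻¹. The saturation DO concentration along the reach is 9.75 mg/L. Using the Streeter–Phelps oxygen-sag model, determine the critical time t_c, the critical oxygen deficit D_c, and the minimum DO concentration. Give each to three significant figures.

At the critical point dD/dt = 0, so k_1 L₀ e^(−k_1 t) = k_r D. Substituting D(t) from the Streeter–Phelps equation and solving for t gives
t_c = ln[(k_r/k_1)(1 − D₀(k_r−k_1)/(k_1 L₀))] / (k_r−k_1).
Here k_r−k_1 = 1.014 d⁻¹ and 1 − D₀(k_r−k_1)/(k_1 L₀) = 1 − 0.991×1.014/(0.126×36.0) = 0.7785, so
t_c = ln(9.048 × 0.7785) / 1.014 = 1.952 / 1.014 = 1.925 d.
D_c = (k_1/k_r) L₀ e^(−k_1 t_c) = (0.126/1.14) × 36.0 × e^(−0.126×1.925) = 0.1105 × 36.0 × 0.7846 = 3.122 mg/L.
Minimum DO = C_s − D_c = 9.75 − 3.122 = 6.628 mg/L.

t_c ≈ 1.93 d; D_c ≈ 3.12 mg/L; min DO ≈ 6.63 mg/L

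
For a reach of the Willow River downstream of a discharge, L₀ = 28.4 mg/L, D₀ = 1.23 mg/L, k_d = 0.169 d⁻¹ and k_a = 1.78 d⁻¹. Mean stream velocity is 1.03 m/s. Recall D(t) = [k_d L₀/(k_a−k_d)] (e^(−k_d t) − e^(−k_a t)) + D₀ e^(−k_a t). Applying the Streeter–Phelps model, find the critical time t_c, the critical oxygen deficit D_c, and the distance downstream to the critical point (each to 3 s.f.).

t_c ≈ 1.13 d; D_c ≈ 2.23 mg/L; x_c ≈ 101 km

t_c = [1/(k_a−k_d)] ln[(k_a/k_d)(1 − D₀(k_a−k_d)/(k_d L₀))]
= [1/(1.78−0.169)] ln[(1.78/0.169)(1 − 1.23×1.611/(0.169×28.4))]
= (1/1.611) ln[10.53 × 0.5871] = 0.6207 × ln(6.184) = 0.6207 × 1.822 = 1.131 d.
L(t_c) = L₀ e^(−k_d t_c) = 28.4 × 0.8260 = 23.46 mg/L, and at the critical point k_a D_c = k_d L, so D_c = (0.169/1.78) × 23.46 = 2.227 mg/L.
x_c = v t_c = 1.03 m/s × 1.131 d × 86400 s/d = 100600 m ≈ 101 km.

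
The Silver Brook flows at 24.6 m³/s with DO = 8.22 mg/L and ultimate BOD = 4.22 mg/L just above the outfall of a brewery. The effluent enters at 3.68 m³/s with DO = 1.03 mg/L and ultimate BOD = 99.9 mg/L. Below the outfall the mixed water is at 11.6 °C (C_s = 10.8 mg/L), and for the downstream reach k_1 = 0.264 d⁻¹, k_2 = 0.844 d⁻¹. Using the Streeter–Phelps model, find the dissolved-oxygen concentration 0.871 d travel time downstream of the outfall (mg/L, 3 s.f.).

DO ≈ 6.72 mg/L

Mixed DO = (24.6×8.22 + 3.68×1.03)/(24.6+3.68) = 206.0/28.28 = 7.284 mg/L.
Mixed L₀ = (24.6×4.22 + 3.68×99.9)/(28.28) = 471.4/28.28 = 16.67 mg/L.
Initial deficit D₀ = C_s − DO₀ = 10.8 − 7.284 = 3.516 mg/L.
D(0.871) = [0.264×16.67/(0.844−0.264)](e^(−0.264×0.871) − e^(−0.844×0.871)) + 3.516 e^(−0.844×0.871)
= 7.588 × (0.7946 − 0.4794) + 3.516 × 0.4794 = 4.077 mg/L.
DO = 10.8 − 4.077 = 6.723 mg/L.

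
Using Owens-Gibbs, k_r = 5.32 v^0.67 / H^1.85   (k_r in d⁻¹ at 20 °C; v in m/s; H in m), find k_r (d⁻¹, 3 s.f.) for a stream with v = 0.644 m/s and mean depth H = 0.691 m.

k_r = 5.32 × 0.644^0.67 / 0.691^1.85 = 5.32 × 0.7447 / 0.5047 = 7.849 d⁻¹.

k_r ≈ 7.85 d⁻¹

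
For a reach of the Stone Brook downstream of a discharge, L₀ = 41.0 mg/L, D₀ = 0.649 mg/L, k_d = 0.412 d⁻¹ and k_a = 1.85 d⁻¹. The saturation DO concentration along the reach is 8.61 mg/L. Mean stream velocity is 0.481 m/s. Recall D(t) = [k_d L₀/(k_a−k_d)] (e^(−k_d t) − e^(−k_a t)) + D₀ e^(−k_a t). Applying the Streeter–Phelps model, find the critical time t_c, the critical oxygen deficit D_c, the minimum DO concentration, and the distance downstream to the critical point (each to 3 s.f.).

At the critical point dD/dt = 0, so k_d L₀ e^(−k_d t) = k_a D. Substituting D(t) from the Streeter–Phelps equation and solving for t gives
t_c = ln[(k_a/k_d)(1 − D₀(k_a−k_d)/(k_d L₀))] / (k_a−k_d).
Here k_a−k_d = 1.438 d⁻¹ and 1 − D₀(k_a−k_d)/(k_d L₀) = 1 − 0.649×1.438/(0.412×41.0) = 0.9448, so
t_c = ln(4.490 × 0.9448) / 1.438 = 1.445 / 1.438 = 1.005 d.
L(t_c) = L₀ e^(−k_d t_c) = 41.0 × 0.6610 = 27.10 mg/L, and at the critical point k_a D_c = k_d L, so D_c = (0.412/1.85) × 27.10 = 6.035 mg/L.
Minimum DO = C_s − D_c = 8.61 − 6.035 = 2.575 mg/L.
x_c = v t_c = 0.481 m/s × 1.005 d × 86400 s/d = 41760 m ≈ 41.8 km.

t_c ≈ 1.00 d; D_c ≈ 6.04 mg/L; min DO ≈ 2.57 mg/L; x_c ≈ 41.8 km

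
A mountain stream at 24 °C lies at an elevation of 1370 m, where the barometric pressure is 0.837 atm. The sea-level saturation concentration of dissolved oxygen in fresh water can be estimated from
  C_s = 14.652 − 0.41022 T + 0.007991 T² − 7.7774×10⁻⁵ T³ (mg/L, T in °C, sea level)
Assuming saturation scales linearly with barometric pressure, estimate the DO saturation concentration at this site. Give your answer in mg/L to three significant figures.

C_s ≈ 6.98 mg/L

At sea level: C_s = 14.652 − 0.41022×24 + 0.007991×24² − 7.7774×10⁻⁵×24³ = 8.334 mg/L.
Pressure correction: C_s' = 8.334 × 0.837 = 6.976 mg/L.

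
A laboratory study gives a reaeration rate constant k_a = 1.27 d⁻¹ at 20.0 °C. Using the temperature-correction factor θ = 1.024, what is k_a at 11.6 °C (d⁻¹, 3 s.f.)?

k_a ≈ 1.04 d⁻¹

k_a(T₂) = k_a(T₁) · θ^(T₂−T₁) = 1.27 × 1.024^(11.6−20.0)
= 1.27 × 1.024^-8.40 = 1.27 × 0.8194 = 1.041 d⁻¹.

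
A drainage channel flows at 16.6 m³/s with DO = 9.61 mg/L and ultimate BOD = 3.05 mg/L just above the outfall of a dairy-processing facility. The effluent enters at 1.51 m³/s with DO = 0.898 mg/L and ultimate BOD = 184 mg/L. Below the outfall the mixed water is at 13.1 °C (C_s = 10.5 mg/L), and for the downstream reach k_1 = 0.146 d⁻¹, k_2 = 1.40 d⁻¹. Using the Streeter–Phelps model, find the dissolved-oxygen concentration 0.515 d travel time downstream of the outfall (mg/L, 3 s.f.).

DO ≈ 8.78 mg/L

Mixed DO = (16.6×9.61 + 1.51×0.898)/(16.6+1.51) = 160.9/18.11 = 8.884 mg/L.
Mixed L₀ = (16.6×3.05 + 1.51×184)/(18.11) = 328.5/18.11 = 18.14 mg/L.
Initial deficit D₀ = C_s − DO₀ = 10.5 − 8.884 = 1.616 mg/L.
D(0.515) = [0.146×18.14/(1.40−0.146)](e^(−0.146×0.515) − e^(−1.40×0.515)) + 1.616 e^(−1.40×0.515)
= 2.112 × (0.9276 − 0.4863) + 1.616 × 0.4863 = 1.718 mg/L.
DO = 10.5 − 1.718 = 8.782 mg/L.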